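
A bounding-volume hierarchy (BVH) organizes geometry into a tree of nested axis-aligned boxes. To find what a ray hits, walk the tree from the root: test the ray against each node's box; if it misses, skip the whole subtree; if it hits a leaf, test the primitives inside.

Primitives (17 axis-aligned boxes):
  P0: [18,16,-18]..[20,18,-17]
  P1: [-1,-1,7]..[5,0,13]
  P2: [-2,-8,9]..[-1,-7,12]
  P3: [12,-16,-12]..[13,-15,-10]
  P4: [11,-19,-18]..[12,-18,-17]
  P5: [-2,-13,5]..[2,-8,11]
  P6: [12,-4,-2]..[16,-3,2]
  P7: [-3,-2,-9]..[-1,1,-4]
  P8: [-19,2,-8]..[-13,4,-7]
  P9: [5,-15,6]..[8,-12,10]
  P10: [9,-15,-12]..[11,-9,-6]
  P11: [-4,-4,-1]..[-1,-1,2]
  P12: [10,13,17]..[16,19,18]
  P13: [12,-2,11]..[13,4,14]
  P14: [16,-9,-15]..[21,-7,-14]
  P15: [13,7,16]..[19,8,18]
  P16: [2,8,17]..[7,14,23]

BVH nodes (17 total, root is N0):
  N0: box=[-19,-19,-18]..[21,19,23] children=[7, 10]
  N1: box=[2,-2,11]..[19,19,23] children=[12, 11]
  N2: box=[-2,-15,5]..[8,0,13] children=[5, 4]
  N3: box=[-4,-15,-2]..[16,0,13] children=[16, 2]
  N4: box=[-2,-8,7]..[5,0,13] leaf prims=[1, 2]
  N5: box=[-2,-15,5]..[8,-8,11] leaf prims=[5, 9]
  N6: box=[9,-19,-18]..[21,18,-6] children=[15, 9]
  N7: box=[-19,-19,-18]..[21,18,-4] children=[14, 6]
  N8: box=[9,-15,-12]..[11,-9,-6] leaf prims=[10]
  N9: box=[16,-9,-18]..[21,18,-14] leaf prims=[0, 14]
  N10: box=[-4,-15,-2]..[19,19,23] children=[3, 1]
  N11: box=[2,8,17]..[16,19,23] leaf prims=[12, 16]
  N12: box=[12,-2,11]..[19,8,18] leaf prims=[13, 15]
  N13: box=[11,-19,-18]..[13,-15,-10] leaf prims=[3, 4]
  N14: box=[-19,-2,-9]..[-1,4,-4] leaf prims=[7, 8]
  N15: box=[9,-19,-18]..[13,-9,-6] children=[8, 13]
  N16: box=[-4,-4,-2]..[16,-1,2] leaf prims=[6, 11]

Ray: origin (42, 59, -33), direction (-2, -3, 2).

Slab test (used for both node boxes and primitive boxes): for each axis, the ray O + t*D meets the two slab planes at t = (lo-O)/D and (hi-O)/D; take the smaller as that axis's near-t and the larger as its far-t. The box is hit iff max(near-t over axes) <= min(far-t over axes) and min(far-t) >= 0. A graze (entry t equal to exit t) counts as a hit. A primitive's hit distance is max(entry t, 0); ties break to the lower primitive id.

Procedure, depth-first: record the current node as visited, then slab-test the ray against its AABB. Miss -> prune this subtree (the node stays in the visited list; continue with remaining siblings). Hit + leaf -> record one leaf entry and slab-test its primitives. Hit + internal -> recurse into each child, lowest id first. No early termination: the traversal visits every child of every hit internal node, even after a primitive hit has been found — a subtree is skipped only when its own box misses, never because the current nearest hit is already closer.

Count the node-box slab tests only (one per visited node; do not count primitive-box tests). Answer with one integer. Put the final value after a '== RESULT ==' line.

Traverse from the root:
N0 x:[21/2,61/2] y:[40/3,26] z:[15/2,28] -> hit [40/3,26], descend [7, 10]
  N7 x:[21/2,61/2] y:[41/3,26] z:[15/2,29/2] -> hit [41/3,29/2], descend [6, 14]
    N6 x:[21/2,33/2] y:[41/3,26] z:[15/2,27/2] -> miss, prune
    N14 x:[43/2,61/2] y:[55/3,61/3] z:[12,29/2] -> miss, prune
  N10 x:[23/2,23] y:[40/3,74/3] z:[31/2,28] -> hit [31/2,23], descend [1, 3]
    N1 x:[23/2,20] y:[40/3,61/3] z:[22,28] -> miss, prune
    N3 x:[13,23] y:[59/3,74/3] z:[31/2,23] -> hit [59/3,23], descend [2, 16]
      N2 x:[17,22] y:[59/3,74/3] z:[19,23] -> hit [59/3,22], descend [4, 5]
        N4 x:[37/2,22] y:[59/3,67/3] z:[20,23] -> hit [20,22] leaf, test {P1@t=20, P2@t=22}
        N5 x:[17,22] y:[67/3,74/3] z:[19,22] -> miss, prune
      N16 x:[13,23] y:[20,21] z:[31/2,35/2] -> miss, prune

order=[0, 7, 6, 14, 10, 1, 3, 2, 4, 5, 16]  |boxes|=11  |leaves|=1  hit=P1

== RESULT ==
11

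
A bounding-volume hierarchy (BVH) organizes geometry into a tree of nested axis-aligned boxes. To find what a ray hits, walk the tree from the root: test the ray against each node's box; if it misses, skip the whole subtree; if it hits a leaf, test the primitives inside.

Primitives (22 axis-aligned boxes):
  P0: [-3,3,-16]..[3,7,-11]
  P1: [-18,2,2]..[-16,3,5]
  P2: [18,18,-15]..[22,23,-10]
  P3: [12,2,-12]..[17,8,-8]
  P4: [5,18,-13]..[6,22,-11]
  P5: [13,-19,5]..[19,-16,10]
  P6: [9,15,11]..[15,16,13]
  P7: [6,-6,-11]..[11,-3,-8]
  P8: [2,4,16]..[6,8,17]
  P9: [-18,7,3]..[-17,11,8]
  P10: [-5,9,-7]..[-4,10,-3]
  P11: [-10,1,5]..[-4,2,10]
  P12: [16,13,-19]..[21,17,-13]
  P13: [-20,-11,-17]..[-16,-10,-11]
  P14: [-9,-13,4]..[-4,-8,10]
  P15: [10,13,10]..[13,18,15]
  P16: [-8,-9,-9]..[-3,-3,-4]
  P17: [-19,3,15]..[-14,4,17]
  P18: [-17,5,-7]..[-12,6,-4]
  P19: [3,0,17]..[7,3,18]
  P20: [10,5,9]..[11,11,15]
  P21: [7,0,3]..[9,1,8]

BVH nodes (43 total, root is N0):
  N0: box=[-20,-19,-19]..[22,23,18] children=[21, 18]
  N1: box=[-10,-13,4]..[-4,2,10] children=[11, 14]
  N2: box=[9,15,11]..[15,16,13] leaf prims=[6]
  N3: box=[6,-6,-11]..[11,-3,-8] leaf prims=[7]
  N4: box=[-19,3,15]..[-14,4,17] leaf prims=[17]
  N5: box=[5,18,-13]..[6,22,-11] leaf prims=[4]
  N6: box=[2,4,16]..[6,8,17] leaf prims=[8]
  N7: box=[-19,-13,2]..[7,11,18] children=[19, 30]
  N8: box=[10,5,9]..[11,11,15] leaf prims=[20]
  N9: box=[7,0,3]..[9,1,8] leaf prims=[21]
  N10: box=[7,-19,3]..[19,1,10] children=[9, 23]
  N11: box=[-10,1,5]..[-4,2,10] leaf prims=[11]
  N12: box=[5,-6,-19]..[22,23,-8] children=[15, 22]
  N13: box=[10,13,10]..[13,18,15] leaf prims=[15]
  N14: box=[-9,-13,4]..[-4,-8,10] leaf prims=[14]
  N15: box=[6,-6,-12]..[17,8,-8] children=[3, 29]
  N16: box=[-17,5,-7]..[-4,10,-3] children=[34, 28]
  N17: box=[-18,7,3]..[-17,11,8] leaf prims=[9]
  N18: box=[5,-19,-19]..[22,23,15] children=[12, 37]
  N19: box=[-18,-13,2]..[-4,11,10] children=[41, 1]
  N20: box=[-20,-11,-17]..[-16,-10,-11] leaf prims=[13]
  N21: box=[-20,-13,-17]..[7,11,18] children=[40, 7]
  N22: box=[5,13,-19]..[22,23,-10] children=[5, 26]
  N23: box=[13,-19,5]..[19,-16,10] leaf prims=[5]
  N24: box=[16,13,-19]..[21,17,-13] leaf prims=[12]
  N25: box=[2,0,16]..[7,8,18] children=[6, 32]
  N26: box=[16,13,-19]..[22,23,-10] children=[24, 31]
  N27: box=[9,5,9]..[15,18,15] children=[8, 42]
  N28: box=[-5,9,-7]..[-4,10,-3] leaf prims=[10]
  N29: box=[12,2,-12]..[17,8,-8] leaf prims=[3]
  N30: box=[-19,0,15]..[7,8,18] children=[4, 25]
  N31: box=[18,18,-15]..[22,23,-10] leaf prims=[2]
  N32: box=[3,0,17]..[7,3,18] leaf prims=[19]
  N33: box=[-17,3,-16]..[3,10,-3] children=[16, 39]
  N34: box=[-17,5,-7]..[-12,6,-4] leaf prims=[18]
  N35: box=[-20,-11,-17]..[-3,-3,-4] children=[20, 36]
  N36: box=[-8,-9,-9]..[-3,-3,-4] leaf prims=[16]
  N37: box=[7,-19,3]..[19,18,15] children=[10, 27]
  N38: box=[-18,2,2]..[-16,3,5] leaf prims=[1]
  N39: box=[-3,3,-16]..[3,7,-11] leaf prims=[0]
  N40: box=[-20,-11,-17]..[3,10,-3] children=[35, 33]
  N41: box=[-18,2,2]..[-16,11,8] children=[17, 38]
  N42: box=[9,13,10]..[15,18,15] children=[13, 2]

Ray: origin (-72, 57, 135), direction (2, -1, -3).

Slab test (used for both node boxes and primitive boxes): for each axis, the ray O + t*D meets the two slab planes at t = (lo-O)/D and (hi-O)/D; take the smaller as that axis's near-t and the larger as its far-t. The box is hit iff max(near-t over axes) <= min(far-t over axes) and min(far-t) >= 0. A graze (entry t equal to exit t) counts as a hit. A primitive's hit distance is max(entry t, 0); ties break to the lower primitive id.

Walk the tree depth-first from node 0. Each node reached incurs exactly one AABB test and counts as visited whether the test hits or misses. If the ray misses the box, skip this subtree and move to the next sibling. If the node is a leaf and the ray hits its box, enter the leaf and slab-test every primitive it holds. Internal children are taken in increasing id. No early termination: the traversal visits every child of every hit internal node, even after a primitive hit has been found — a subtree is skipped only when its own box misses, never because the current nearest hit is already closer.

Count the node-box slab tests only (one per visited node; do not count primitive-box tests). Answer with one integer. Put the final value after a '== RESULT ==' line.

Walk:
N0 x:[26,47] y:[34,76] z:[39,154/3] -> hit [39,47], descend [18, 21]
  N18 x:[77/2,47] y:[34,76] z:[40,154/3] -> hit [40,47], descend [12, 37]
    N12 x:[77/2,47] y:[34,63] z:[143/3,154/3] -> miss, prune
    N37 x:[79/2,91/2] y:[39,76] z:[40,44] -> hit [40,44], descend [10, 27]
      N10 x:[79/2,91/2] y:[56,76] z:[125/3,44] -> miss, prune
      N27 x:[81/2,87/2] y:[39,52] z:[40,42] -> hit [81/2,42], descend [8, 42]
        N8 x:[41,83/2] y:[46,52] z:[40,42] -> miss, prune
        N42 x:[81/2,87/2] y:[39,44] z:[40,125/3] -> hit [81/2,125/3], descend [2, 13]
          N2 x:[81/2,87/2] y:[41,42] z:[122/3,124/3] -> hit [41,124/3] leaf, test {P6@t=41}
          N13 x:[41,85/2] y:[39,44] z:[40,125/3] -> hit [41,125/3] leaf, test {P15@t=41}
  N21 x:[26,79/2] y:[46,70] z:[39,152/3] -> miss, prune

order=[0, 18, 12, 37, 10, 27, 8, 42, 2, 13, 21]  |boxes|=11  |leaves|=2  hit=P6

== RESULT ==
11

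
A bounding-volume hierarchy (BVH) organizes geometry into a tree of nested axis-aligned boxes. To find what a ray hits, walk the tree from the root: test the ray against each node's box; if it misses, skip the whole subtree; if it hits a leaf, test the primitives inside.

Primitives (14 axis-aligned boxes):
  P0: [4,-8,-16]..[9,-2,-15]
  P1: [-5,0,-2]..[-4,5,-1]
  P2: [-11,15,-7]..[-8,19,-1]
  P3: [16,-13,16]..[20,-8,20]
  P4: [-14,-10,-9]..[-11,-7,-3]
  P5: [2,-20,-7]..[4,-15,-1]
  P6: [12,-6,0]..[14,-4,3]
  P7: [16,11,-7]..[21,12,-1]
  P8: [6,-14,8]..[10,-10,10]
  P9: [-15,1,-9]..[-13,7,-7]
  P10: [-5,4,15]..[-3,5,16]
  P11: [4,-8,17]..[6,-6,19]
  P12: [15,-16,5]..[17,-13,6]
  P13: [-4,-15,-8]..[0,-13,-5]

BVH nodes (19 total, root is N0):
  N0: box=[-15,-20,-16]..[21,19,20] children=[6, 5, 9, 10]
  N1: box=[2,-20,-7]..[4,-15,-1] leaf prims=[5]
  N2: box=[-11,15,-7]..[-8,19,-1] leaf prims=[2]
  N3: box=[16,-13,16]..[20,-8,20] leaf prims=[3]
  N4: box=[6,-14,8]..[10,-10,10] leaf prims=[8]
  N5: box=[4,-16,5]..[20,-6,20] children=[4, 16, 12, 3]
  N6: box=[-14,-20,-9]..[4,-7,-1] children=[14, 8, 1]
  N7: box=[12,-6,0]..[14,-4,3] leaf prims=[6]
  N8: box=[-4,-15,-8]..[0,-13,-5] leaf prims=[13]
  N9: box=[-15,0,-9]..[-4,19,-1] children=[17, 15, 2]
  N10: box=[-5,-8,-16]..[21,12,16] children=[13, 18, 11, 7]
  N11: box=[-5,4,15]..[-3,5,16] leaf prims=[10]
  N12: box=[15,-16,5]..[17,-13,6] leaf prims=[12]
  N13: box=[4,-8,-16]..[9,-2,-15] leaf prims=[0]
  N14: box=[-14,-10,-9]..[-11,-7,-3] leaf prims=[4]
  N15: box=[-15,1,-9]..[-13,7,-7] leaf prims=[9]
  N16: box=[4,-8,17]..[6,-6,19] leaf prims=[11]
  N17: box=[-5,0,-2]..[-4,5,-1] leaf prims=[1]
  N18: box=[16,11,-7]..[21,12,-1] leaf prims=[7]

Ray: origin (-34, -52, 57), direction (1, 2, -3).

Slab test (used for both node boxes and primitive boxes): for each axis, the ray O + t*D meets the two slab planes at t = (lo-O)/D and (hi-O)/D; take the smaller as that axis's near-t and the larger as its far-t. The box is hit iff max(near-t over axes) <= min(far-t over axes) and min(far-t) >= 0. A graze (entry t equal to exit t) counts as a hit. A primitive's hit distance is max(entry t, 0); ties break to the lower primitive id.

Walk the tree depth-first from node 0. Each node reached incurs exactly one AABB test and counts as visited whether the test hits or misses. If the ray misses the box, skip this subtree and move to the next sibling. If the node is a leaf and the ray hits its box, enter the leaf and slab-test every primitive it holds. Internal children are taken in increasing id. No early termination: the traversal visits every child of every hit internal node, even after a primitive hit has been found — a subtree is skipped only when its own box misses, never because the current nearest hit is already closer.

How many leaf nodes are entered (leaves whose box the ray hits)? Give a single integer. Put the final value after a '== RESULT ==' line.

Walk:
N0 x:[19,55] y:[16,71/2] z:[37/3,73/3] -> hit [19,73/3], descend [5, 6, 9, 10]
  N5 x:[38,54] y:[18,23] z:[37/3,52/3] -> miss, prune
  N6 x:[20,38] y:[16,45/2] z:[58/3,22] -> hit [20,22], descend [1, 8, 14]
    N1 x:[36,38] y:[16,37/2] z:[58/3,64/3] -> miss, prune
    N8 x:[30,34] y:[37/2,39/2] z:[62/3,65/3] -> miss, prune
    N14 x:[20,23] y:[21,45/2] z:[20,22] -> hit [21,22] leaf, test {P4@t=21}
  N9 x:[19,30] y:[26,71/2] z:[58/3,22] -> miss, prune
  N10 x:[29,55] y:[22,32] z:[41/3,73/3] -> miss, prune

Summary -> nodes [0, 5, 6, 1, 8, 14, 9, 10]; box-tests=8; leaf-entries=1; first=P4

== RESULT ==
1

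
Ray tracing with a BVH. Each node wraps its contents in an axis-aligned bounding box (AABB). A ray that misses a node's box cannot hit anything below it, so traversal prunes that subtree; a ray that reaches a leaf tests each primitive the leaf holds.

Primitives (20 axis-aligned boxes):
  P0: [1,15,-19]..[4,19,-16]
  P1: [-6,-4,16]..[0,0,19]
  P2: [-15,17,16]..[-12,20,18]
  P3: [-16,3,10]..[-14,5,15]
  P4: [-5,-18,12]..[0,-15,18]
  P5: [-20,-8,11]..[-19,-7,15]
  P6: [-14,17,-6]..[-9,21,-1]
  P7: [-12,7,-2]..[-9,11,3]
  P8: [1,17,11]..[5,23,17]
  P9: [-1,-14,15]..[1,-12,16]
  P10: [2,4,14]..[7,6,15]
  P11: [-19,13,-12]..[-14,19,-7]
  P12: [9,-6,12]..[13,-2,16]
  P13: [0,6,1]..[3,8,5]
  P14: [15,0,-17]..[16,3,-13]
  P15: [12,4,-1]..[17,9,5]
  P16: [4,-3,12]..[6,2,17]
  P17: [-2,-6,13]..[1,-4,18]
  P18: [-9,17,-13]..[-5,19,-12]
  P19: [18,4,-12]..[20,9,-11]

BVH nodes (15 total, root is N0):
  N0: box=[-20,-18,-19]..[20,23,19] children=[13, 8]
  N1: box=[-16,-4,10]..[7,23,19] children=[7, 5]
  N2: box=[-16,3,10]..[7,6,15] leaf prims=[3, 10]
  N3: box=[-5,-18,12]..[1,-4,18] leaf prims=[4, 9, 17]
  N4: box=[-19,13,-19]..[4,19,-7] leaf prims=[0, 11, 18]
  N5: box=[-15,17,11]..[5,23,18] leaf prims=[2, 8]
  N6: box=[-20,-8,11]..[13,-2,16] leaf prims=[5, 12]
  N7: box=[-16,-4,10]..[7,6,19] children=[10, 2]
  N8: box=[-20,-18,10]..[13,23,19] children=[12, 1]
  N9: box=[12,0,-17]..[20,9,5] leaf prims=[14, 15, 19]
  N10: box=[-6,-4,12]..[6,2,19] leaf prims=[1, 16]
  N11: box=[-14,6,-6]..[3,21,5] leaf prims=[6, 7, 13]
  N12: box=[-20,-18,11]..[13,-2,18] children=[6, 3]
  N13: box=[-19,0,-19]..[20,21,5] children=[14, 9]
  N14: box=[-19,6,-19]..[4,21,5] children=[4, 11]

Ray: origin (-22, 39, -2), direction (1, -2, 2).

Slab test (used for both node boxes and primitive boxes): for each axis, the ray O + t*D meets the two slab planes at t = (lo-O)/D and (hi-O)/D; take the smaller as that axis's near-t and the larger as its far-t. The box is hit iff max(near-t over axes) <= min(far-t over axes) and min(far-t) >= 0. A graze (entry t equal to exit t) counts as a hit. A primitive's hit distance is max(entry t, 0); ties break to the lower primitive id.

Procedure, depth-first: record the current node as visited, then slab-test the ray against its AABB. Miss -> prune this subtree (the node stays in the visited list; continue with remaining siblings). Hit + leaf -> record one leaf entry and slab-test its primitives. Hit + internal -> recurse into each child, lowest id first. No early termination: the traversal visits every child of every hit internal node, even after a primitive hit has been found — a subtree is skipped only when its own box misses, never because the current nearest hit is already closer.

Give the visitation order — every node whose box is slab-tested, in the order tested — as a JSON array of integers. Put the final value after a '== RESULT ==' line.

Trace the traversal:
N0 x:[2,42] y:[8,57/2] z:[-17/2,21/2] -> hit [8,21/2], descend [8, 13]
  N8 x:[2,35] y:[8,57/2] z:[6,21/2] -> hit [8,21/2], descend [1, 12]
    N1 x:[6,29] y:[8,43/2] z:[6,21/2] -> hit [8,21/2], descend [5, 7]
      N5 x:[7,27] y:[8,11] z:[13/2,10] -> hit [8,10] leaf, test {P2@t=19/2, P8(miss)}
      N7 x:[6,29] y:[33/2,43/2] z:[6,21/2] -> miss, prune
    N12 x:[2,35] y:[41/2,57/2] z:[13/2,10] -> miss, prune
  N13 x:[3,42] y:[9,39/2] z:[-17/2,7/2] -> miss, prune

Visited [0, 8, 1, 5, 7, 12, 13]. Tests: 7 box, 1 leaf. Nearest: P2.

== RESULT ==
[0, 8, 1, 5, 7, 12, 13]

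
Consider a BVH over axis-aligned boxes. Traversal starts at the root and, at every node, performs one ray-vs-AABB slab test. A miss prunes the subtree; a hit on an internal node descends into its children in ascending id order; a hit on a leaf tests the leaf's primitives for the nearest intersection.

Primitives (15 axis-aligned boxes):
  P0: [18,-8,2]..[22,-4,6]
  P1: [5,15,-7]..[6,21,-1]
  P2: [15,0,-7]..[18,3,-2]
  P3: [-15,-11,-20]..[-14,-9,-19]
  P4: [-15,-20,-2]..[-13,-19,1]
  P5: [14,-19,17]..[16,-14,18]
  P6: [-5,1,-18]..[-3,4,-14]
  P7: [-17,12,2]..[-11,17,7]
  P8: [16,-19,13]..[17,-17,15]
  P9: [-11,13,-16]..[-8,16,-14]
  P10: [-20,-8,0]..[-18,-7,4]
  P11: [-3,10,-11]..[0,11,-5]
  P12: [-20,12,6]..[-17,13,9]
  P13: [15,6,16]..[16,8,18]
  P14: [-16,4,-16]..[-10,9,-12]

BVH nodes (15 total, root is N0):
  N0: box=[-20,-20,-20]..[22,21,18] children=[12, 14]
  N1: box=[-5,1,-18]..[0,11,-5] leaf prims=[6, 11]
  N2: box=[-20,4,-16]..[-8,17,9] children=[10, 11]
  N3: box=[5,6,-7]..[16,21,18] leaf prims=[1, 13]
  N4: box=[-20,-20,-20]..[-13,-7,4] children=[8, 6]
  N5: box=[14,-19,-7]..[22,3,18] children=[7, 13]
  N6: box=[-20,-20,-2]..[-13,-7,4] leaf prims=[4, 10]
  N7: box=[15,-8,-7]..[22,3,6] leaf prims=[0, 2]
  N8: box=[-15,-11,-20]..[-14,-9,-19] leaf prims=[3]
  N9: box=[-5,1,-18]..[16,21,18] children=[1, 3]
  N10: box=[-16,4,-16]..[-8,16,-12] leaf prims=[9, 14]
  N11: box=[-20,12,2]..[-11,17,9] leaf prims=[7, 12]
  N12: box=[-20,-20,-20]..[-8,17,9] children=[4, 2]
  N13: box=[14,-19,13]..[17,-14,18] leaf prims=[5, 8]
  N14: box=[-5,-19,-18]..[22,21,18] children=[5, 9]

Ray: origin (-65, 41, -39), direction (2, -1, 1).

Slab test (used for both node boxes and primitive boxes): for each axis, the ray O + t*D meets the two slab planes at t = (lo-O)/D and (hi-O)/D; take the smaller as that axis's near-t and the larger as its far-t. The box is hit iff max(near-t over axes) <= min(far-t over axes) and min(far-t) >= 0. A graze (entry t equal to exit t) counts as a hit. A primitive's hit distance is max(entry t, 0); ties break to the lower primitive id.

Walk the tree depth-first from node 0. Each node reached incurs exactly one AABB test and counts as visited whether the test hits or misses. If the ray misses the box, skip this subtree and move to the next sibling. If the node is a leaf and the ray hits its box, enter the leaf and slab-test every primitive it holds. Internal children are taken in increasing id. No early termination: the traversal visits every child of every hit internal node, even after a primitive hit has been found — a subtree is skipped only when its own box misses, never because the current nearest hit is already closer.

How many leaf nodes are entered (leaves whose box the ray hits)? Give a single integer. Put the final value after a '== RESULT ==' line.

Traverse from the root:
N0 x:[45/2,87/2] y:[20,61] z:[19,57] -> hit [45/2,87/2], descend [12, 14]
  N12 x:[45/2,57/2] y:[24,61] z:[19,48] -> hit [24,57/2], descend [2, 4]
    N2 x:[45/2,57/2] y:[24,37] z:[23,48] -> hit [24,57/2], descend [10, 11]
      N10 x:[49/2,57/2] y:[25,37] z:[23,27] -> hit [25,27] leaf, test {P9(miss), P14(miss)}
      N11 x:[45/2,27] y:[24,29] z:[41,48] -> miss, prune
    N4 x:[45/2,26] y:[48,61] z:[19,43] -> miss, prune
  N14 x:[30,87/2] y:[20,60] z:[21,57] -> hit [30,87/2], descend [5, 9]
    N5 x:[79/2,87/2] y:[38,60] z:[32,57] -> hit [79/2,87/2], descend [7, 13]
      N7 x:[40,87/2] y:[38,49] z:[32,45] -> hit [40,87/2] leaf, test {P0(miss), P2(miss)}
      N13 x:[79/2,41] y:[55,60] z:[52,57] -> miss, prune
    N9 x:[30,81/2] y:[20,40] z:[21,57] -> hit [30,40], descend [1, 3]
      N1 x:[30,65/2] y:[30,40] z:[21,34] -> hit [30,65/2] leaf, test {P6(miss), P11@t=31}
      N3 x:[35,81/2] y:[20,35] z:[32,57] -> hit [35,35] leaf, test {P1(miss), P13(miss)}

Visited [0, 12, 2, 10, 11, 4, 14, 5, 7, 13, 9, 1, 3]. Tests: 13 box, 4 leaf. Nearest: P11.

== RESULT ==
4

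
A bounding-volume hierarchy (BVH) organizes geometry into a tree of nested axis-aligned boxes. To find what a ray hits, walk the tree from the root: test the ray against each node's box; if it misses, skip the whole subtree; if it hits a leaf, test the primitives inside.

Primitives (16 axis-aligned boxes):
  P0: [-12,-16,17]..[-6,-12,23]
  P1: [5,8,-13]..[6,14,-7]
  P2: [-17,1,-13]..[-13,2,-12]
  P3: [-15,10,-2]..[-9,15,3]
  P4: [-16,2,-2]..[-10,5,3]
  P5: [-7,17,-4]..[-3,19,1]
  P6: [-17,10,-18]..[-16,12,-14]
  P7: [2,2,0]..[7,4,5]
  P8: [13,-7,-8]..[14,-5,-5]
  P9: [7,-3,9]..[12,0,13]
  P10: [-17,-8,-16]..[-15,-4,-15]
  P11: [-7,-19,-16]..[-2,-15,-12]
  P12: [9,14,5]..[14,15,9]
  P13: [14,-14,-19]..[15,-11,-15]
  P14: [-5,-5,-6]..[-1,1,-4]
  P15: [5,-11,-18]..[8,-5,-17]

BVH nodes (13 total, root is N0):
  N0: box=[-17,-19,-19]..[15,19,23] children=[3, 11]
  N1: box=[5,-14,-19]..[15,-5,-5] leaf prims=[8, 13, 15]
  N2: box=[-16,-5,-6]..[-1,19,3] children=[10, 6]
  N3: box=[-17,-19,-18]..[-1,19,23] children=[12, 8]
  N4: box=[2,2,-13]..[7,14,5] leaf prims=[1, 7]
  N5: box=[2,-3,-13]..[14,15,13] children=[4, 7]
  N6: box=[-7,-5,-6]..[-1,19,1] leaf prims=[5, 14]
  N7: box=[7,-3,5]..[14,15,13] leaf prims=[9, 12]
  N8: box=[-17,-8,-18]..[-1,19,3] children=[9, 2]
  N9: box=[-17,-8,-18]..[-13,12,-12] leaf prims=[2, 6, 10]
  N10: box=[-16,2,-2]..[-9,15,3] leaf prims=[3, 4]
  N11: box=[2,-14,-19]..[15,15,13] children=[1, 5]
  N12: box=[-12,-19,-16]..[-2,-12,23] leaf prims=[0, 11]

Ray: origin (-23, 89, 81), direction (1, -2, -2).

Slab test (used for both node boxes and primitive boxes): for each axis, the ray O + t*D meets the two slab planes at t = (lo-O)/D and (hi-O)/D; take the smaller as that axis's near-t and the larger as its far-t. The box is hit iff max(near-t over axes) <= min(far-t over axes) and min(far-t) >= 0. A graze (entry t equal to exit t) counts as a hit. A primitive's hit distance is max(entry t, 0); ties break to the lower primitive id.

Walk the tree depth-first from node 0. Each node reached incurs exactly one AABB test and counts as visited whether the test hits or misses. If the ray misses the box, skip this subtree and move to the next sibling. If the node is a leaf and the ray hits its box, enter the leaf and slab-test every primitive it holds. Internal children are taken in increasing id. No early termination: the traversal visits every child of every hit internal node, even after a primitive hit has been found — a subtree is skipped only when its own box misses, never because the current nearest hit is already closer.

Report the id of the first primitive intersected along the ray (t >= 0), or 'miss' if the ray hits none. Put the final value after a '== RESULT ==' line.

Walk:
N0 x:[6,38] y:[35,54] z:[29,50] -> hit [35,38], descend [3, 11]
  N3 x:[6,22] y:[35,54] z:[29,99/2] -> miss, prune
  N11 x:[25,38] y:[37,103/2] z:[34,50] -> hit [37,38], descend [1, 5]
    N1 x:[28,38] y:[47,103/2] z:[43,50] -> miss, prune
    N5 x:[25,37] y:[37,46] z:[34,47] -> hit [37,37], descend [4, 7]
      N4 x:[25,30] y:[75/2,87/2] z:[38,47] -> miss, prune
      N7 x:[30,37] y:[37,46] z:[34,38] -> hit [37,37] leaf, test {P9(miss), P12@t=37}

Summary -> nodes [0, 3, 11, 1, 5, 4, 7]; box-tests=7; leaf-entries=1; first=P12

== RESULT ==
12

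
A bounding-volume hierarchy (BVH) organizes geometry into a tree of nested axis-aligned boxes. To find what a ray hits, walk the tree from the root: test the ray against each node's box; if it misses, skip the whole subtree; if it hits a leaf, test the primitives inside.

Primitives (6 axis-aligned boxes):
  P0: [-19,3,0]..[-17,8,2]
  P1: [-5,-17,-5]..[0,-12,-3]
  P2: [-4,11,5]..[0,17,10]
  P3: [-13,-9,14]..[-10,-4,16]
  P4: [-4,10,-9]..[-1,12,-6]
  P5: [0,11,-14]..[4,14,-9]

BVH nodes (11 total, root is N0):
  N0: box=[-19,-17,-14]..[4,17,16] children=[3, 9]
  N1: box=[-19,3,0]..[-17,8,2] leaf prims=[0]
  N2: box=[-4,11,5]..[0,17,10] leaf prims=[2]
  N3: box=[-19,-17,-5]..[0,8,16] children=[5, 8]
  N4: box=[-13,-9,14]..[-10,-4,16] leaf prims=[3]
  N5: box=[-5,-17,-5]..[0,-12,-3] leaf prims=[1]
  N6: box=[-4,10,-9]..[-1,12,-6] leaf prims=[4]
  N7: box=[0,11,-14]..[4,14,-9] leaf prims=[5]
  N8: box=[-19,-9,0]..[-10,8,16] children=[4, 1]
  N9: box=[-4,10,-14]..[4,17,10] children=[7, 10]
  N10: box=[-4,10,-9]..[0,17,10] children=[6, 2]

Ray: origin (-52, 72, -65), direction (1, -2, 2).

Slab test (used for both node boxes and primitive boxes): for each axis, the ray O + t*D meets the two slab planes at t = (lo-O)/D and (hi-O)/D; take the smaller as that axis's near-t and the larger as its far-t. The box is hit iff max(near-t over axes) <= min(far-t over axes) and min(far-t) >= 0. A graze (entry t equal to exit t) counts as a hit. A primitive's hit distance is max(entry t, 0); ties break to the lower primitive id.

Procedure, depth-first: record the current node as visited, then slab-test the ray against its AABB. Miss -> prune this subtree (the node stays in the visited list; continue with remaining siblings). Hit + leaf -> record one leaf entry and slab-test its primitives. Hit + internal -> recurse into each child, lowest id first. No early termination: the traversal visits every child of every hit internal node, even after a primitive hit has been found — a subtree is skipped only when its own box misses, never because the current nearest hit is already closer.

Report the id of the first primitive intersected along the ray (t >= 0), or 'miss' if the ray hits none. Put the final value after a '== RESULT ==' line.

Walk:
N0 x:[33,56] y:[55/2,89/2] z:[51/2,81/2] -> hit [33,81/2], descend [3, 9]
  N3 x:[33,52] y:[32,89/2] z:[30,81/2] -> hit [33,81/2], descend [5, 8]
    N5 x:[47,52] y:[42,89/2] z:[30,31] -> miss, prune
    N8 x:[33,42] y:[32,81/2] z:[65/2,81/2] -> hit [33,81/2], descend [1, 4]
      N1 x:[33,35] y:[32,69/2] z:[65/2,67/2] -> hit [33,67/2] leaf, test {P0@t=33}
      N4 x:[39,42] y:[38,81/2] z:[79/2,81/2] -> hit [79/2,81/2] leaf, test {P3@t=79/2}
  N9 x:[48,56] y:[55/2,31] z:[51/2,75/2] -> miss, prune

order=[0, 3, 5, 8, 1, 4, 9]  |boxes|=7  |leaves|=2  hit=P0

== RESULT ==
0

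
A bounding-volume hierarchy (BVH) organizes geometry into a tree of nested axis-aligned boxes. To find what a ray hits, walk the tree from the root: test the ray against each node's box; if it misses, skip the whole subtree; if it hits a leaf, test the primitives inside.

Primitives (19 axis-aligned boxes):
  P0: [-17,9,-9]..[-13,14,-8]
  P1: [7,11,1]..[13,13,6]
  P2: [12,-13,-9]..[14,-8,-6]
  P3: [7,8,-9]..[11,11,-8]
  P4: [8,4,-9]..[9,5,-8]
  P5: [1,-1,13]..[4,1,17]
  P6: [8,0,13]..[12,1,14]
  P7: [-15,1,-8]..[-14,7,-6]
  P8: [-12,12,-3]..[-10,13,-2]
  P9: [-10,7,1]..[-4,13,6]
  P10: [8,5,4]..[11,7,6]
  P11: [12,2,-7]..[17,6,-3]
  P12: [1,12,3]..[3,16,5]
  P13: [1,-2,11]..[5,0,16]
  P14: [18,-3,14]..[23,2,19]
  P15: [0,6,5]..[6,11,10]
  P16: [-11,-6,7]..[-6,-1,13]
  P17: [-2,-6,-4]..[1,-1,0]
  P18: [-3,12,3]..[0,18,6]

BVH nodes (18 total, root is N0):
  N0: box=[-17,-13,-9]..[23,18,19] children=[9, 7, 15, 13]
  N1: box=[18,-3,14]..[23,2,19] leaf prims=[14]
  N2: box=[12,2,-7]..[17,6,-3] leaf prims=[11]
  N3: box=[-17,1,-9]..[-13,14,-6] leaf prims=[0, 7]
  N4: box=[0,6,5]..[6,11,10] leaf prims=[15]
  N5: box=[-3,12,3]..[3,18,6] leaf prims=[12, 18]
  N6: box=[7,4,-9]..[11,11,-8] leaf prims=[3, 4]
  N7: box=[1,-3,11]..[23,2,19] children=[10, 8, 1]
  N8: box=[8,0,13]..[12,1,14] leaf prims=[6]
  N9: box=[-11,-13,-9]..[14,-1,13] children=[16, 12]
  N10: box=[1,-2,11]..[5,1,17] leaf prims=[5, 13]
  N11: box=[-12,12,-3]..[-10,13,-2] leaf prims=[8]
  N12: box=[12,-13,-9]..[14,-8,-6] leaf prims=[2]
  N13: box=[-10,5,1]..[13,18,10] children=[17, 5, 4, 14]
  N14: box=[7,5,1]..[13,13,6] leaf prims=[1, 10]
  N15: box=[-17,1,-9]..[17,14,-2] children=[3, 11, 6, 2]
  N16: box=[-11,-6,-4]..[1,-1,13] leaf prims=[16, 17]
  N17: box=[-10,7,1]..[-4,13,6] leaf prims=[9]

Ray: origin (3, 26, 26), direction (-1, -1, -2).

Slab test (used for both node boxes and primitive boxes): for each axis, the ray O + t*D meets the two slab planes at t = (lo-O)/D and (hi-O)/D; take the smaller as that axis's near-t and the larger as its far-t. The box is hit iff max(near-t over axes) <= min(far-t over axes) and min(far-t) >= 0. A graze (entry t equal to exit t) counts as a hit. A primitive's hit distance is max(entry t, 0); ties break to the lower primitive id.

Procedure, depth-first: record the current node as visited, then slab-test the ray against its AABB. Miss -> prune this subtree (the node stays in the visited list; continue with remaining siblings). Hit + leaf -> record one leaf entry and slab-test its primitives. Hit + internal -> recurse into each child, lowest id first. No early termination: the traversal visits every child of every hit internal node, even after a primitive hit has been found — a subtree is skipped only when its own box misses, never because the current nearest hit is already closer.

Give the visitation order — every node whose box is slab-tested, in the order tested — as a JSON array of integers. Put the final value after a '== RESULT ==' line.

Walk:
N0 x:[-20,20] y:[8,39] z:[7/2,35/2] -> hit [8,35/2], descend [7, 9, 13, 15]
  N7 x:[-20,2] y:[24,29] z:[7/2,15/2] -> miss, prune
  N9 x:[-11,14] y:[27,39] z:[13/2,35/2] -> miss, prune
  N13 x:[-10,13] y:[8,21] z:[8,25/2] -> hit [8,25/2], descend [4, 5, 14, 17]
    N4 x:[-3,3] y:[15,20] z:[8,21/2] -> miss, prune
    N5 x:[0,6] y:[8,14] z:[10,23/2] -> miss, prune
    N14 x:[-10,-4] y:[13,21] z:[10,25/2] -> miss, prune
    N17 x:[7,13] y:[13,19] z:[10,25/2] -> miss, prune
  N15 x:[-14,20] y:[12,25] z:[14,35/2] -> hit [14,35/2], descend [2, 3, 6, 11]
    N2 x:[-14,-9] y:[20,24] z:[29/2,33/2] -> miss, prune
    N3 x:[16,20] y:[12,25] z:[16,35/2] -> hit [16,35/2] leaf, test {P0@t=17, P7(miss)}
    N6 x:[-8,-4] y:[15,22] z:[17,35/2] -> miss, prune
    N11 x:[13,15] y:[13,14] z:[14,29/2] -> hit [14,14] leaf, test {P8@t=14}

13 AABB tests over nodes [0, 7, 9, 13, 4, 5, 14, 17, 15, 2, 3, 6, 11]; 2 leaves entered; closest P8.

== RESULT ==
[0, 7, 9, 13, 4, 5, 14, 17, 15, 2, 3, 6, 11]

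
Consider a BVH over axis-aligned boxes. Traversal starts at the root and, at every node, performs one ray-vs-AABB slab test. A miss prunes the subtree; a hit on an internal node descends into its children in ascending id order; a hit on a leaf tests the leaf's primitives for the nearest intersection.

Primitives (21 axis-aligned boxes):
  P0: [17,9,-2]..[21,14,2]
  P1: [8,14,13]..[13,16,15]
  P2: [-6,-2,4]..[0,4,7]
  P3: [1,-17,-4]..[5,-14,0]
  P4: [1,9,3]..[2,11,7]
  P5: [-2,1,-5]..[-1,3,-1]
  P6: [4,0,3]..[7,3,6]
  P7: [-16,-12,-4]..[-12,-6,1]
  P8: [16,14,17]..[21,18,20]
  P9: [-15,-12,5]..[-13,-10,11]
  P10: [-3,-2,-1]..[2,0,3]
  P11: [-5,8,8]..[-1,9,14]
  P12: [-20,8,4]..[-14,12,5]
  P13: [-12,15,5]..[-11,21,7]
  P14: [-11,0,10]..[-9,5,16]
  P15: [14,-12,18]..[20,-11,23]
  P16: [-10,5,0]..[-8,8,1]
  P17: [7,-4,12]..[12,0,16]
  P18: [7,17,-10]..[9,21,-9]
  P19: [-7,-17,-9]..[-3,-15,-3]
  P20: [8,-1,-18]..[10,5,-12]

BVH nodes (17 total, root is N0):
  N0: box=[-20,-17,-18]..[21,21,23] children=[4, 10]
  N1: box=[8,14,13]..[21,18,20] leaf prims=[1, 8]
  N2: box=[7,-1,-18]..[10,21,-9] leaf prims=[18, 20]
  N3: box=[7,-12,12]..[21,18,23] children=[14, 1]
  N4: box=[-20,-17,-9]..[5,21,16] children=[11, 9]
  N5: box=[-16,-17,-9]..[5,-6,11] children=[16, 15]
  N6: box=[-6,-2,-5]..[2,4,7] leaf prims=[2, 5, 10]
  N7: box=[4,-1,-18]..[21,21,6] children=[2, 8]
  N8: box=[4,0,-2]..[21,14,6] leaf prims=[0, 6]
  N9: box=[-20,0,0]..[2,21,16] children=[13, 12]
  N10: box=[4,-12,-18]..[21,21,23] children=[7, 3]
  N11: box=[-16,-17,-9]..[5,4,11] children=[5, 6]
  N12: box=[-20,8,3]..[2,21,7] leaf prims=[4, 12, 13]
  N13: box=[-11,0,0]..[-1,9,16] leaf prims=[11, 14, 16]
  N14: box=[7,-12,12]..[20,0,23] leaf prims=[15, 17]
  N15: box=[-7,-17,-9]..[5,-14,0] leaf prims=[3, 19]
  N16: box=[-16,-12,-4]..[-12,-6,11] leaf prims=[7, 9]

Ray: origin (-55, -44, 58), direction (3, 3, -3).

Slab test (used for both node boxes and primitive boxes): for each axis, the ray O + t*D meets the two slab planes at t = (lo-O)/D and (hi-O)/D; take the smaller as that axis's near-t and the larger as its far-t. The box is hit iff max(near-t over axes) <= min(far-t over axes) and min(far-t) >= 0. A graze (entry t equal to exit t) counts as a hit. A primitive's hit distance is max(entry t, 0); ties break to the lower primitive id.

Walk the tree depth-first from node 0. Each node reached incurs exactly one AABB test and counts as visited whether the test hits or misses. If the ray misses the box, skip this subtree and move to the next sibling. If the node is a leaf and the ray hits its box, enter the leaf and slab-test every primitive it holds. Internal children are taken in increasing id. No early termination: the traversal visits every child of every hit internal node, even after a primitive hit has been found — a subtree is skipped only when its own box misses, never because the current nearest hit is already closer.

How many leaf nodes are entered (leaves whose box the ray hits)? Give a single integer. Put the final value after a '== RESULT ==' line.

Trace the traversal:
N0 x:[35/3,76/3] y:[9,65/3] z:[35/3,76/3] -> hit [35/3,65/3], descend [4, 10]
  N4 x:[35/3,20] y:[9,65/3] z:[14,67/3] -> hit [14,20], descend [9, 11]
    N9 x:[35/3,19] y:[44/3,65/3] z:[14,58/3] -> hit [44/3,19], descend [12, 13]
      N12 x:[35/3,19] y:[52/3,65/3] z:[17,55/3] -> hit [52/3,55/3] leaf, test {P4(miss), P12(miss), P13(miss)}
      N13 x:[44/3,18] y:[44/3,53/3] z:[14,58/3] -> hit [44/3,53/3] leaf, test {P11(miss), P14@t=44/3, P16(miss)}
    N11 x:[13,20] y:[9,16] z:[47/3,67/3] -> hit [47/3,16], descend [5, 6]
      N5 x:[13,20] y:[9,38/3] z:[47/3,67/3] -> miss, prune
      N6 x:[49/3,19] y:[14,16] z:[17,21] -> miss, prune
  N10 x:[59/3,76/3] y:[32/3,65/3] z:[35/3,76/3] -> hit [59/3,65/3], descend [3, 7]
    N3 x:[62/3,76/3] y:[32/3,62/3] z:[35/3,46/3] -> miss, prune
    N7 x:[59/3,76/3] y:[43/3,65/3] z:[52/3,76/3] -> hit [59/3,65/3], descend [2, 8]
      N2 x:[62/3,65/3] y:[43/3,65/3] z:[67/3,76/3] -> miss, prune
      N8 x:[59/3,76/3] y:[44/3,58/3] z:[52/3,20] -> miss, prune

Summary -> nodes [0, 4, 9, 12, 13, 11, 5, 6, 10, 3, 7, 2, 8]; box-tests=13; leaf-entries=2; first=P14

== RESULT ==
2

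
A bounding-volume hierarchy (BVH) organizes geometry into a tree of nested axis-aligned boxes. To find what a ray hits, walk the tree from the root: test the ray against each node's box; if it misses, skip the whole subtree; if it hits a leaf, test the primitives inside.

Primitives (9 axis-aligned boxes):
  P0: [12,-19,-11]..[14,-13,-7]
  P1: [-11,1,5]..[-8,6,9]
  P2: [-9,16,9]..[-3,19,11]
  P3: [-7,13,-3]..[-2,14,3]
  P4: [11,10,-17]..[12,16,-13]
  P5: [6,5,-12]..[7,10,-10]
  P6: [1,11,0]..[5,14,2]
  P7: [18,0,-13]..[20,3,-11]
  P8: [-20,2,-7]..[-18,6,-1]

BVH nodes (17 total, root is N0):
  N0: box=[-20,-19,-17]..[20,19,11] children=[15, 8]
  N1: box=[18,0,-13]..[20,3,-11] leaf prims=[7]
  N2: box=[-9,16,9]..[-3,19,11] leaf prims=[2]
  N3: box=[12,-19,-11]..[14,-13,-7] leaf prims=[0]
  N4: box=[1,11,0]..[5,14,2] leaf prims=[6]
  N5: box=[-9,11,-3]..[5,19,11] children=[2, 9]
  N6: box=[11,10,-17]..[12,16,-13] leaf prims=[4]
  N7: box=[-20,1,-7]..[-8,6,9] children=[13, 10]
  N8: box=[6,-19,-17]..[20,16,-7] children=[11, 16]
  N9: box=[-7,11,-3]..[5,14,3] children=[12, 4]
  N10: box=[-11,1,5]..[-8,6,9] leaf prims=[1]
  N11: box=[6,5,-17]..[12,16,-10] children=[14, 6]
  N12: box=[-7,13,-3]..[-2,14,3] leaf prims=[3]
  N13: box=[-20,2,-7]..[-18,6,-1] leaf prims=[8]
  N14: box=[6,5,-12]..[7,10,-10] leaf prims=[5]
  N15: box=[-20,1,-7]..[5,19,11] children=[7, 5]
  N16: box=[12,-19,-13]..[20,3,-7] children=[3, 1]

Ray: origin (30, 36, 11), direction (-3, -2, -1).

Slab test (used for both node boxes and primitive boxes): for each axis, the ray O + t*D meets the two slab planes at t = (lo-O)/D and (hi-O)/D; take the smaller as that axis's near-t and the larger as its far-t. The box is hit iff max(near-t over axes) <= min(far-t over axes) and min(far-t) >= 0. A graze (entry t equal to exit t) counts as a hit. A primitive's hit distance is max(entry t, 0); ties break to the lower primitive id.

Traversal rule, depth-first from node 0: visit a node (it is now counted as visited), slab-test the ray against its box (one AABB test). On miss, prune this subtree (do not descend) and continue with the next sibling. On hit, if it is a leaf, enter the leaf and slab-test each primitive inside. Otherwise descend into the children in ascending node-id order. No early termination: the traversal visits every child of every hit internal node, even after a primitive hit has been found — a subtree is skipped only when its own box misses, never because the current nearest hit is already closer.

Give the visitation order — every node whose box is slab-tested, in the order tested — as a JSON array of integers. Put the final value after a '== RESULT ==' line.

Trace the traversal:
N0 x:[10/3,50/3] y:[17/2,55/2] z:[0,28] -> hit [17/2,50/3], descend [8, 15]
  N8 x:[10/3,8] y:[10,55/2] z:[18,28] -> miss, prune
  N15 x:[25/3,50/3] y:[17/2,35/2] z:[0,18] -> hit [17/2,50/3], descend [5, 7]
    N5 x:[25/3,13] y:[17/2,25/2] z:[0,14] -> hit [17/2,25/2], descend [2, 9]
      N2 x:[11,13] y:[17/2,10] z:[0,2] -> miss, prune
      N9 x:[25/3,37/3] y:[11,25/2] z:[8,14] -> hit [11,37/3], descend [4, 12]
        N4 x:[25/3,29/3] y:[11,25/2] z:[9,11] -> miss, prune
        N12 x:[32/3,37/3] y:[11,23/2] z:[8,14] -> hit [11,23/2] leaf, test {P3@t=11}
    N7 x:[38/3,50/3] y:[15,35/2] z:[2,18] -> hit [15,50/3], descend [10, 13]
      N10 x:[38/3,41/3] y:[15,35/2] z:[2,6] -> miss, prune
      N13 x:[16,50/3] y:[15,17] z:[12,18] -> hit [16,50/3] leaf, test {P8@t=16}

order=[0, 8, 15, 5, 2, 9, 4, 12, 7, 10, 13]  |boxes|=11  |leaves|=2  hit=P3

== RESULT ==
[0, 8, 15, 5, 2, 9, 4, 12, 7, 10, 13]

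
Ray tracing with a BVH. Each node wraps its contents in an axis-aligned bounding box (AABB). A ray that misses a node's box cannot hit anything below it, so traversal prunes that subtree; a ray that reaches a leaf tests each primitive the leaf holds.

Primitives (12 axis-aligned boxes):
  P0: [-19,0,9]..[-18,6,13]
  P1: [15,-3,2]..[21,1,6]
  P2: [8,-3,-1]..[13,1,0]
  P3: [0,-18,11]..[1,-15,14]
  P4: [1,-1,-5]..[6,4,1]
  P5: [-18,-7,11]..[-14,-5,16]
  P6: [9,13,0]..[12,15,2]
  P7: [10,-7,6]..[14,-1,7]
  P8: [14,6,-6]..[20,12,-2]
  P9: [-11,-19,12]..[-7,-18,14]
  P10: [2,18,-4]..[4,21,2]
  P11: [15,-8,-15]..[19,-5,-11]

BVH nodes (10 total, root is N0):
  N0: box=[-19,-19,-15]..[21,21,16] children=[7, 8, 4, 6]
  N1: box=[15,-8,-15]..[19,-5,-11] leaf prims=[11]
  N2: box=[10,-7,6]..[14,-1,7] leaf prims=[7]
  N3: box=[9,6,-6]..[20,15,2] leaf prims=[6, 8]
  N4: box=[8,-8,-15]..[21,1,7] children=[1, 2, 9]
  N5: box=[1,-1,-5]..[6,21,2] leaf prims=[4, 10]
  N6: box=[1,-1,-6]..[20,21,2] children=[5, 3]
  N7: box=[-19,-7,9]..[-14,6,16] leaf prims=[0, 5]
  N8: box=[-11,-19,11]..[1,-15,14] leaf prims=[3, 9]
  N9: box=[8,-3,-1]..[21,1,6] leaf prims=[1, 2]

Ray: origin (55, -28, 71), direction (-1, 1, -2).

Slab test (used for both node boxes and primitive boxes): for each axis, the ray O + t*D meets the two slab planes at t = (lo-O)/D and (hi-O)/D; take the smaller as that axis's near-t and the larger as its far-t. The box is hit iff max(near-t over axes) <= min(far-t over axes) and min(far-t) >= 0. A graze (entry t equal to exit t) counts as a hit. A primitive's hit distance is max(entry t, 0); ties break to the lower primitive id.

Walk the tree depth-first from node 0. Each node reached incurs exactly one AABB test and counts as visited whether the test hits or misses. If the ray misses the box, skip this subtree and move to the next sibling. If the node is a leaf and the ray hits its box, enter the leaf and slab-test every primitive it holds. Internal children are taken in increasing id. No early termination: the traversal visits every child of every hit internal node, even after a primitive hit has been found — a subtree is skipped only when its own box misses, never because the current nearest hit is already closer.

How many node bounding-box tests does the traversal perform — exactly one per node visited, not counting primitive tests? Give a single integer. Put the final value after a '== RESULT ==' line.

Walk:
N0 x:[34,74] y:[9,49] z:[55/2,43] -> hit [34,43], descend [4, 6, 7, 8]
  N4 x:[34,47] y:[20,29] z:[32,43] -> miss, prune
  N6 x:[35,54] y:[27,49] z:[69/2,77/2] -> hit [35,77/2], descend [3, 5]
    N3 x:[35,46] y:[34,43] z:[69/2,77/2] -> hit [35,77/2] leaf, test {P6(miss), P8@t=73/2}
    N5 x:[49,54] y:[27,49] z:[69/2,38] -> miss, prune
  N7 x:[69,74] y:[21,34] z:[55/2,31] -> miss, prune
  N8 x:[54,66] y:[9,13] z:[57/2,30] -> miss, prune

order=[0, 4, 6, 3, 5, 7, 8]  |boxes|=7  |leaves|=1  hit=P8

== RESULT ==
7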